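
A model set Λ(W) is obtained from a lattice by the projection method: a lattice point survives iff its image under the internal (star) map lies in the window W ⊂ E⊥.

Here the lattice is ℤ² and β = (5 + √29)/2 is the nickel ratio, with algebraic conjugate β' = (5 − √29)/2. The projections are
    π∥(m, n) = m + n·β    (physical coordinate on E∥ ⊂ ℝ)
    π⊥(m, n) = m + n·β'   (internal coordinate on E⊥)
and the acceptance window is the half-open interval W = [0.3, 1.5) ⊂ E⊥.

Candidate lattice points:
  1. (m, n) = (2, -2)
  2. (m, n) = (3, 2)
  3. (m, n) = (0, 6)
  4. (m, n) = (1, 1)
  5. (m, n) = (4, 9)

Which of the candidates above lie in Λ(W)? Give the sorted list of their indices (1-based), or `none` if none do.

4

Compute β' = (5−√29)/2 = -0.19258, so π⊥(m,n) = m -0.19258·n.
[1] lift (2,-2): star map gives 2.38516; window check 0.3 ≤ 2.38516 < 1.5 is false → out
[2] lift (3,2): star map gives 2.61484; window check 0.3 ≤ 2.61484 < 1.5 is false → out
[3] lift (0,6): star map gives -1.15549; window check 0.3 ≤ -1.15549 < 1.5 is false → out
[4] lift (1,1): star map gives 0.80742; window check 0.3 ≤ 0.80742 < 1.5 is true → IN Λ
[5] lift (4,9): star map gives 2.26676; window check 0.3 ≤ 2.26676 < 1.5 is false → out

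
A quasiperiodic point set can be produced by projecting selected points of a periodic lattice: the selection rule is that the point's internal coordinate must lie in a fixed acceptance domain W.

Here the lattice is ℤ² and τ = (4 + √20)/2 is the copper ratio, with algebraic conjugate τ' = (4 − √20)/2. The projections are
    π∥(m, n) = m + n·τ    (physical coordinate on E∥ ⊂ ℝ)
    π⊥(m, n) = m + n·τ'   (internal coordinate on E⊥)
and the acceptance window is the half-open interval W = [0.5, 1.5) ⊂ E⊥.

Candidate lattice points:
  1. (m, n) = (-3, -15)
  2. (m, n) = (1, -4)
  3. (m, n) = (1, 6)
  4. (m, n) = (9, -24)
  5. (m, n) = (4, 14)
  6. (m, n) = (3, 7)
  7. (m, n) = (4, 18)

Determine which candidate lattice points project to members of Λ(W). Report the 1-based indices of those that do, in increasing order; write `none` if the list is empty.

τ' = (4−√20)/2 ≈ -0.23607.
candidate 1: (m,n)=(-3,-15) → π∥ = -3-15·τ ≈ -66.54102, π⊥ = -3-15·τ' ≈ 0.54102 ∈ [0.5, 1.5) ⇒ IN Λ
candidate 2: (m,n)=(1,-4) → π∥ = 1-4·τ ≈ -15.94427, π⊥ = 1-4·τ' ≈ 1.94427 ∉ [0.5, 1.5) ⇒ out
candidate 3: (m,n)=(1,6) → π∥ = 1+6·τ ≈ 26.41641, π⊥ = 1+6·τ' ≈ -0.41641 ∉ [0.5, 1.5) ⇒ out
candidate 4: (m,n)=(9,-24) → π∥ = 9-24·τ ≈ -92.66563, π⊥ = 9-24·τ' ≈ 14.66563 ∉ [0.5, 1.5) ⇒ out
candidate 5: (m,n)=(4,14) → π∥ = 4+14·τ ≈ 63.30495, π⊥ = 4+14·τ' ≈ 0.69505 ∈ [0.5, 1.5) ⇒ IN Λ
candidate 6: (m,n)=(3,7) → π∥ = 3+7·τ ≈ 32.65248, π⊥ = 3+7·τ' ≈ 1.34752 ∈ [0.5, 1.5) ⇒ IN Λ
candidate 7: (m,n)=(4,18) → π∥ = 4+18·τ ≈ 80.24922, π⊥ = 4+18·τ' ≈ -0.24922 ∉ [0.5, 1.5) ⇒ out

1, 5, 6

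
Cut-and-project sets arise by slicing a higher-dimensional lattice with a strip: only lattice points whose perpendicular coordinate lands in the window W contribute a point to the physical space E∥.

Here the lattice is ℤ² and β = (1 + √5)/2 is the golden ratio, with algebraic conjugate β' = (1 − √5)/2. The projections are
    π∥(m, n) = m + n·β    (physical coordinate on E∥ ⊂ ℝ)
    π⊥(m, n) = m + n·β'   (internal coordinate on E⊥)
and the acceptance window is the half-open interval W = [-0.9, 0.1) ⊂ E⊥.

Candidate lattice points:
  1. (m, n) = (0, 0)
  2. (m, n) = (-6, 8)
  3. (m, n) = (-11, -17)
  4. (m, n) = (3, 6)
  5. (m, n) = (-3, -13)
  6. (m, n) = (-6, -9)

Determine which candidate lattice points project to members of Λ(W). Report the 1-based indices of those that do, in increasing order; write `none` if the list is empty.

β' = (1−√5)/2 ≈ -0.618034.
#1 (0,0): internal coord 0 + (0)·β' = +0.000000; +0.000000 ∈ [-0.9, 0.1) → IN Λ
#2 (-6,8): internal coord -6 + (8)·β' = -10.944272; -10.944272 ∉ [-0.9, 0.1) → out
#3 (-11,-17): internal coord -11 + (-17)·β' = -0.493422; -0.493422 ∈ [-0.9, 0.1) → IN Λ
#4 (3,6): internal coord 3 + (6)·β' = -0.708204; -0.708204 ∈ [-0.9, 0.1) → IN Λ
#5 (-3,-13): internal coord -3 + (-13)·β' = +5.034442; +5.034442 ∉ [-0.9, 0.1) → out
#6 (-6,-9): internal coord -6 + (-9)·β' = -0.437694; -0.437694 ∈ [-0.9, 0.1) → IN Λ

1, 3, 4, 6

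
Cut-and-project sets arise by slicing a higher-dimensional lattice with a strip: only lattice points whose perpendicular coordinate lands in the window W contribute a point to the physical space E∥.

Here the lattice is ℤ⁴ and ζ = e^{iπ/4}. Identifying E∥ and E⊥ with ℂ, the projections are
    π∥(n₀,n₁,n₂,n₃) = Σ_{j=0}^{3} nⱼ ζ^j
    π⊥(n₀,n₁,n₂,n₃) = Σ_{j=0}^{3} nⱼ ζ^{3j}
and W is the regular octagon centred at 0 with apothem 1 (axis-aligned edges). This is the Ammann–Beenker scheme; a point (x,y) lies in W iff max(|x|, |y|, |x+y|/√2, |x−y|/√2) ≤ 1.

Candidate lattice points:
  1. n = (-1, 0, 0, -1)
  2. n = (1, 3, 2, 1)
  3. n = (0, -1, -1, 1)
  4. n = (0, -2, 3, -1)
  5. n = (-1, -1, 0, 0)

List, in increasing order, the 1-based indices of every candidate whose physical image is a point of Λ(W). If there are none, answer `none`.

Internal map: ζ^{3j} for j=0..3 gives (1,0), (−√2/2,√2/2), (0,−1), (√2/2,√2/2).
candidate 1: n = (-1, 0, 0, -1) → π⊥ ≈ (-1.707107, -0.707107); max(|x|,|y|,|x±y|/√2) = 1.707107 > 1 ⇒ ∉ W
candidate 2: n = (1, 3, 2, 1) → π⊥ ≈ (-0.414214, +0.828427); max(|x|,|y|,|x±y|/√2) = 0.878680 ≤ 1 ⇒ ∈ W
candidate 3: n = (0, -1, -1, 1) → π⊥ ≈ (+1.414214, +1.000000); max(|x|,|y|,|x±y|/√2) = 1.707107 > 1 ⇒ ∉ W
candidate 4: n = (0, -2, 3, -1) → π⊥ ≈ (+0.707107, -5.121320); max(|x|,|y|,|x±y|/√2) = 5.121320 > 1 ⇒ ∉ W
candidate 5: n = (-1, -1, 0, 0) → π⊥ ≈ (-0.292893, -0.707107); max(|x|,|y|,|x±y|/√2) = 0.707107 ≤ 1 ⇒ ∈ W

2, 5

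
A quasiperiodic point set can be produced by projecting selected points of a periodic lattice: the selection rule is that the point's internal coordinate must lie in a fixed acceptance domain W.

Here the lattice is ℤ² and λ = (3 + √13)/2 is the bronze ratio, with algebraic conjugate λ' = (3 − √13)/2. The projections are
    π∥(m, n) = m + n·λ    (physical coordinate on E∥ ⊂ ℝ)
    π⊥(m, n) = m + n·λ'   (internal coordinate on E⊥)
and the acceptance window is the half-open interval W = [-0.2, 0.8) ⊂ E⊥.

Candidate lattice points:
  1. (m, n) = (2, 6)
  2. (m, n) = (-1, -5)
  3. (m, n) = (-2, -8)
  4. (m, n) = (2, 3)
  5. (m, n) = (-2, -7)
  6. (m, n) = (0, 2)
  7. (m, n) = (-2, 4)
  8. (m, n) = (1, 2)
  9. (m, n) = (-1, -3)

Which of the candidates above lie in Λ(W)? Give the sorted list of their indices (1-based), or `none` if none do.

1, 2, 3, 5, 8, 9

λ' = (3−√13)/2 ≈ -0.30278.
[1] lift (2,6): star map gives 0.18335; window check -0.2 ≤ 0.18335 < 0.8 is true → IN Λ
[2] lift (-1,-5): star map gives 0.51388; window check -0.2 ≤ 0.51388 < 0.8 is true → IN Λ
[3] lift (-2,-8): star map gives 0.42221; window check -0.2 ≤ 0.42221 < 0.8 is true → IN Λ
[4] lift (2,3): star map gives 1.09167; window check -0.2 ≤ 1.09167 < 0.8 is false → out
[5] lift (-2,-7): star map gives 0.11943; window check -0.2 ≤ 0.11943 < 0.8 is true → IN Λ
[6] lift (0,2): star map gives -0.60555; window check -0.2 ≤ -0.60555 < 0.8 is false → out
[7] lift (-2,4): star map gives -3.21110; window check -0.2 ≤ -3.21110 < 0.8 is false → out
[8] lift (1,2): star map gives 0.39445; window check -0.2 ≤ 0.39445 < 0.8 is true → IN Λ
[9] lift (-1,-3): star map gives -0.09167; window check -0.2 ≤ -0.09167 < 0.8 is true → IN Λ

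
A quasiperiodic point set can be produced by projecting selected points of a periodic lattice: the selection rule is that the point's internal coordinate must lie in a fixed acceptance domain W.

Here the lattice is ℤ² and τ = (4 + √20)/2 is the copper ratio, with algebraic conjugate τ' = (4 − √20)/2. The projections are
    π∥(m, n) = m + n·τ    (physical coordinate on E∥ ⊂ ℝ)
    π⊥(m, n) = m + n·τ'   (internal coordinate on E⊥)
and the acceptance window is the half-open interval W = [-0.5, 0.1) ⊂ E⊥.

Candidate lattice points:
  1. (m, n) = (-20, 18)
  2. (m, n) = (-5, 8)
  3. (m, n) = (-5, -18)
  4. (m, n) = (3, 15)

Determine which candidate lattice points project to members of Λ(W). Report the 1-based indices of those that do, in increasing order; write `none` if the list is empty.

Numerically τ ≈ 4.2361 and τ' = −1/τ ≈ -0.2361.
#1 (-20,18): internal coord -20 + (18)·τ' = -24.2492; -24.2492 ∉ [-0.5, 0.1) → out
#2 (-5,8): internal coord -5 + (8)·τ' = -6.8885; -6.8885 ∉ [-0.5, 0.1) → out
#3 (-5,-18): internal coord -5 + (-18)·τ' = -0.7508; -0.7508 ∉ [-0.5, 0.1) → out
#4 (3,15): internal coord 3 + (15)·τ' = -0.5410; -0.5410 ∉ [-0.5, 0.1) → out

none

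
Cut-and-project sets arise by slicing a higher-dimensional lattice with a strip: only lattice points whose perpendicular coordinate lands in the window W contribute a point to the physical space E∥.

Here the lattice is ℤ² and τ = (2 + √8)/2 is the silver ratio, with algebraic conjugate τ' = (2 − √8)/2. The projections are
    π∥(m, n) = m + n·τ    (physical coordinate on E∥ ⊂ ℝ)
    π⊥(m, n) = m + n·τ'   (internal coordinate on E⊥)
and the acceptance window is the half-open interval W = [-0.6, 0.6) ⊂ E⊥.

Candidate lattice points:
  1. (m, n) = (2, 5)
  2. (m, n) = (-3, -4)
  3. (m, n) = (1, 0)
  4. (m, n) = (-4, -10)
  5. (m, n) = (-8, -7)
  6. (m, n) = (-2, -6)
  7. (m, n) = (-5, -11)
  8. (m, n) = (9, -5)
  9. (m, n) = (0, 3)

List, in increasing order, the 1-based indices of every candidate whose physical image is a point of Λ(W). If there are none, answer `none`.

1, 4, 6, 7

τ' = (2−√8)/2 ≈ -0.4142.
#1 (2,5): internal coord 2 + (5)·τ' = -0.0711; -0.0711 ∈ [-0.6, 0.6) → IN Λ
#2 (-3,-4): internal coord -3 + (-4)·τ' = -1.3431; -1.3431 ∉ [-0.6, 0.6) → out
#3 (1,0): internal coord 1 + (0)·τ' = +1.0000; +1.0000 ∉ [-0.6, 0.6) → out
#4 (-4,-10): internal coord -4 + (-10)·τ' = +0.1421; +0.1421 ∈ [-0.6, 0.6) → IN Λ
#5 (-8,-7): internal coord -8 + (-7)·τ' = -5.1005; -5.1005 ∉ [-0.6, 0.6) → out
#6 (-2,-6): internal coord -2 + (-6)·τ' = +0.4853; +0.4853 ∈ [-0.6, 0.6) → IN Λ
#7 (-5,-11): internal coord -5 + (-11)·τ' = -0.4437; -0.4437 ∈ [-0.6, 0.6) → IN Λ
#8 (9,-5): internal coord 9 + (-5)·τ' = +11.0711; +11.0711 ∉ [-0.6, 0.6) → out
#9 (0,3): internal coord 0 + (3)·τ' = -1.2426; -1.2426 ∉ [-0.6, 0.6) → out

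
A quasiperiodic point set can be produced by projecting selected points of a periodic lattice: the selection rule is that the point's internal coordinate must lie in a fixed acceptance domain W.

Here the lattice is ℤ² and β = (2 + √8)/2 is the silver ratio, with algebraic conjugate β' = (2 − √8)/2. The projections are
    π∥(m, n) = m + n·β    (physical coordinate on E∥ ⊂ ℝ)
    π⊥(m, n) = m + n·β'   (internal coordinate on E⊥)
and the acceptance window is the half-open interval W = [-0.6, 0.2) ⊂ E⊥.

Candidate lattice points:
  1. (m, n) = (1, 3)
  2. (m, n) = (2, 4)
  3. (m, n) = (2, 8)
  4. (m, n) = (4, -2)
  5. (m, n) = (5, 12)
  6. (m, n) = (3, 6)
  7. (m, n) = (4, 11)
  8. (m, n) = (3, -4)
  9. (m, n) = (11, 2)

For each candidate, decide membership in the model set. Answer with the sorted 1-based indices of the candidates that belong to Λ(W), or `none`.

Numerically β ≈ 2.414214 and β' = −1/β ≈ -0.414214.
#1 (1,3): internal coord 1 + (3)·β' = -0.242641; -0.242641 ∈ [-0.6, 0.2) → IN Λ
#2 (2,4): internal coord 2 + (4)·β' = +0.343146; +0.343146 ∉ [-0.6, 0.2) → out
#3 (2,8): internal coord 2 + (8)·β' = -1.313708; -1.313708 ∉ [-0.6, 0.2) → out
#4 (4,-2): internal coord 4 + (-2)·β' = +4.828427; +4.828427 ∉ [-0.6, 0.2) → out
#5 (5,12): internal coord 5 + (12)·β' = +0.029437; +0.029437 ∈ [-0.6, 0.2) → IN Λ
#6 (3,6): internal coord 3 + (6)·β' = +0.514719; +0.514719 ∉ [-0.6, 0.2) → out
#7 (4,11): internal coord 4 + (11)·β' = -0.556349; -0.556349 ∈ [-0.6, 0.2) → IN Λ
#8 (3,-4): internal coord 3 + (-4)·β' = +4.656854; +4.656854 ∉ [-0.6, 0.2) → out
#9 (11,2): internal coord 11 + (2)·β' = +10.171573; +10.171573 ∉ [-0.6, 0.2) → out

1, 5, 7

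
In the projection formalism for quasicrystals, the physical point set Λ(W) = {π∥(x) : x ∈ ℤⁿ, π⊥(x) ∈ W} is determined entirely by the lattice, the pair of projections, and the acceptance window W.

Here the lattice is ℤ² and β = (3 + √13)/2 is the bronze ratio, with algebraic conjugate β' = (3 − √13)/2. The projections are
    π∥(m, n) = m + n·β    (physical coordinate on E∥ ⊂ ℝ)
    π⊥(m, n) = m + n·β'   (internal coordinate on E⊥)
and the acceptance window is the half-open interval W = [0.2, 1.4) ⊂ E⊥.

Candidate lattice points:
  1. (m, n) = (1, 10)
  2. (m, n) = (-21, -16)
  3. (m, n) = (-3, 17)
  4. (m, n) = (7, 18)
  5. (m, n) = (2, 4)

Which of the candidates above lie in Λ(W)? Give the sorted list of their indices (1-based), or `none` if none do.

5

Compute β' = (3−√13)/2 = -0.30278, so π⊥(m,n) = m -0.30278·n.
[1] lift (1,10): star map gives -2.02776; window check 0.2 ≤ -2.02776 < 1.4 is false → out
[2] lift (-21,-16): star map gives -16.15559; window check 0.2 ≤ -16.15559 < 1.4 is false → out
[3] lift (-3,17): star map gives -8.14719; window check 0.2 ≤ -8.14719 < 1.4 is false → out
[4] lift (7,18): star map gives 1.55004; window check 0.2 ≤ 1.55004 < 1.4 is false → out
[5] lift (2,4): star map gives 0.78890; window check 0.2 ≤ 0.78890 < 1.4 is true → IN Λ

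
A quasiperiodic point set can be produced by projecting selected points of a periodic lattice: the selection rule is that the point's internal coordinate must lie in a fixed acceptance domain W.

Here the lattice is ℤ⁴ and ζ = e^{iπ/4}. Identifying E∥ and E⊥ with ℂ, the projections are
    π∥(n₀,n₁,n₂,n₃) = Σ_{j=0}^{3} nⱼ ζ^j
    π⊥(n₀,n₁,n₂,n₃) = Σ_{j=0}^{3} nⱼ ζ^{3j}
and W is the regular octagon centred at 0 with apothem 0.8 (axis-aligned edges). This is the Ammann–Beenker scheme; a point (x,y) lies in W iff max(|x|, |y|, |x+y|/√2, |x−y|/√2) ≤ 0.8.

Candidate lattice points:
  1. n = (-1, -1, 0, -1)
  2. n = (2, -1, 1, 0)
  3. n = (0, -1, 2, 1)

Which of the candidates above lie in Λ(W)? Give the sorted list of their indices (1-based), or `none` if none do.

none

π⊥(n) = n₀ + n₁ζ³ + n₂ζ⁶ + n₃ζ⁹ where ζ = e^{iπ/4}.
candidate 1: n = (-1, -1, 0, -1) → π⊥ ≈ (-1.000000, -1.414214); max(|x|,|y|,|x±y|/√2) = 1.707107 > 0.8 ⇒ ∉ W
candidate 2: n = (2, -1, 1, 0) → π⊥ ≈ (+2.707107, -1.707107); max(|x|,|y|,|x±y|/√2) = 3.121320 > 0.8 ⇒ ∉ W
candidate 3: n = (0, -1, 2, 1) → π⊥ ≈ (+1.414214, -2.000000); max(|x|,|y|,|x±y|/√2) = 2.414214 > 0.8 ⇒ ∉ W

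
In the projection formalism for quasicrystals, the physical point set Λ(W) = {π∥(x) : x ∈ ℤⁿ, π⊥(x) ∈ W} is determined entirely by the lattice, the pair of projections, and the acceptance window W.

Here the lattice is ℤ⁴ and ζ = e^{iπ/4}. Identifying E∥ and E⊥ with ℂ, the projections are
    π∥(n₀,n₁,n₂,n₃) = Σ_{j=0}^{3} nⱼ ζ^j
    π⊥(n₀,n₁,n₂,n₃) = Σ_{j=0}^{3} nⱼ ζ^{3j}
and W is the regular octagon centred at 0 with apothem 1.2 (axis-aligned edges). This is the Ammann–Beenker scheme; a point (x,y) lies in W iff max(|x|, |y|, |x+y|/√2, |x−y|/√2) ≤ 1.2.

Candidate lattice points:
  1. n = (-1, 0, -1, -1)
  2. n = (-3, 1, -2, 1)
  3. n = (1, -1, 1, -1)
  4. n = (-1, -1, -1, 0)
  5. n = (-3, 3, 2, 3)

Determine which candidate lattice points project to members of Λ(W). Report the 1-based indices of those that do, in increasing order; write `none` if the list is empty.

4

Internal map: ζ^{3j} for j=0..3 gives (1,0), (−√2/2,√2/2), (0,−1), (√2/2,√2/2).
#1 (-1, 0, -1, -1): internal (-1.707107, 0.292893); octagon support 1.707107 vs apothem 1.2 → ∉ W
#2 (-3, 1, -2, 1): internal (-3.000000, 3.414214); octagon support 4.535534 vs apothem 1.2 → ∉ W
#3 (1, -1, 1, -1): internal (1.000000, -2.414214); octagon support 2.414214 vs apothem 1.2 → ∉ W
#4 (-1, -1, -1, 0): internal (-0.292893, 0.292893); octagon support 0.414214 vs apothem 1.2 → ∈ W
#5 (-3, 3, 2, 3): internal (-3.000000, 2.242641); octagon support 3.707107 vs apothem 1.2 → ∉ W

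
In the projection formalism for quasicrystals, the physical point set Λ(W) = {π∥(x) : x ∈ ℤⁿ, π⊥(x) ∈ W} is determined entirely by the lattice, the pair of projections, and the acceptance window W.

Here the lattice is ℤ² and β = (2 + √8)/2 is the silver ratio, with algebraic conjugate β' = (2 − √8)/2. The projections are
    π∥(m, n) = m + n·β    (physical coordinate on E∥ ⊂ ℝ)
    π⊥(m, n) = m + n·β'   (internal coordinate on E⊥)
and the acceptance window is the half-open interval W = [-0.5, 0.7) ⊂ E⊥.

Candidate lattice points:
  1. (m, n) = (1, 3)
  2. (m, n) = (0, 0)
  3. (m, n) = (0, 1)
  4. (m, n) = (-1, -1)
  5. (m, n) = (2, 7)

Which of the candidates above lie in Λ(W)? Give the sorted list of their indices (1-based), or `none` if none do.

1, 2, 3

β' = (2−√8)/2 ≈ -0.41421.
#1 (1,3): internal coord 1 + (3)·β' = -0.24264; -0.24264 ∈ [-0.5, 0.7) → IN Λ
#2 (0,0): internal coord 0 + (0)·β' = +0.00000; +0.00000 ∈ [-0.5, 0.7) → IN Λ
#3 (0,1): internal coord 0 + (1)·β' = -0.41421; -0.41421 ∈ [-0.5, 0.7) → IN Λ
#4 (-1,-1): internal coord -1 + (-1)·β' = -0.58579; -0.58579 ∉ [-0.5, 0.7) → out
#5 (2,7): internal coord 2 + (7)·β' = -0.89949; -0.89949 ∉ [-0.5, 0.7) → out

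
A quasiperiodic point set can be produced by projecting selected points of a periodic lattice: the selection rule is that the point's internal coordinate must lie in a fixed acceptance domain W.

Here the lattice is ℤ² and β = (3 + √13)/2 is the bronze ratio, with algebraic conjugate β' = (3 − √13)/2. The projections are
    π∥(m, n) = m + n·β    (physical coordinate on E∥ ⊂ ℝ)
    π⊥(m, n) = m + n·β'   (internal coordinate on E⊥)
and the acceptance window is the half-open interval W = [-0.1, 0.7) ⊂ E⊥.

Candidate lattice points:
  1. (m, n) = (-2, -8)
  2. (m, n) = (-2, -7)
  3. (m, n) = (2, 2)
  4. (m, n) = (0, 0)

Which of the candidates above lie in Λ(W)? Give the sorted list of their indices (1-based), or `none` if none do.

β' = (3−√13)/2 ≈ -0.3028.
[1] lift (-2,-8): star map gives 0.4222; window check -0.1 ≤ 0.4222 < 0.7 is true → IN Λ
[2] lift (-2,-7): star map gives 0.1194; window check -0.1 ≤ 0.1194 < 0.7 is true → IN Λ
[3] lift (2,2): star map gives 1.3944; window check -0.1 ≤ 1.3944 < 0.7 is false → out
[4] lift (0,0): star map gives 0.0000; window check -0.1 ≤ 0.0000 < 0.7 is true → IN Λ

1, 2, 4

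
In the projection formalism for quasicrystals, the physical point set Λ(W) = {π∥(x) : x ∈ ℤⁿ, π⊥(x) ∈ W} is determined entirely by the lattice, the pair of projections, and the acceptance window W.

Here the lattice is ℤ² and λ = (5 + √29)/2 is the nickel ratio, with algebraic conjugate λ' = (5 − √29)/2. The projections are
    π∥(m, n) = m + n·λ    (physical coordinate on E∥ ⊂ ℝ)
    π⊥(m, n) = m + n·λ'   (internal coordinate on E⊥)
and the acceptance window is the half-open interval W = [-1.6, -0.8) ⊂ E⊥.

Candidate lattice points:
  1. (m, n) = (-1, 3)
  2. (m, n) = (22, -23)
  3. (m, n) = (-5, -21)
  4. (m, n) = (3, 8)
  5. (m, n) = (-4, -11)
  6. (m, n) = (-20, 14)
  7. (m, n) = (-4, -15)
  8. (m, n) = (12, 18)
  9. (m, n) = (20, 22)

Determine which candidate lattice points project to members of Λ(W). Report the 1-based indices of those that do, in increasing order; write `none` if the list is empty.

Compute λ' = (5−√29)/2 = -0.1926, so π⊥(m,n) = m -0.1926·n.
#1 (-1,3): internal coord -1 + (3)·λ' = -1.5777; -1.5777 ∈ [-1.6, -0.8) → IN Λ
#2 (22,-23): internal coord 22 + (-23)·λ' = +26.4294; +26.4294 ∉ [-1.6, -0.8) → out
#3 (-5,-21): internal coord -5 + (-21)·λ' = -0.9558; -0.9558 ∈ [-1.6, -0.8) → IN Λ
#4 (3,8): internal coord 3 + (8)·λ' = +1.4593; +1.4593 ∉ [-1.6, -0.8) → out
#5 (-4,-11): internal coord -4 + (-11)·λ' = -1.8816; -1.8816 ∉ [-1.6, -0.8) → out
#6 (-20,14): internal coord -20 + (14)·λ' = -22.6962; -22.6962 ∉ [-1.6, -0.8) → out
#7 (-4,-15): internal coord -4 + (-15)·λ' = -1.1113; -1.1113 ∈ [-1.6, -0.8) → IN Λ
#8 (12,18): internal coord 12 + (18)·λ' = +8.5335; +8.5335 ∉ [-1.6, -0.8) → out
#9 (20,22): internal coord 20 + (22)·λ' = +15.7632; +15.7632 ∉ [-1.6, -0.8) → out

1, 3, 7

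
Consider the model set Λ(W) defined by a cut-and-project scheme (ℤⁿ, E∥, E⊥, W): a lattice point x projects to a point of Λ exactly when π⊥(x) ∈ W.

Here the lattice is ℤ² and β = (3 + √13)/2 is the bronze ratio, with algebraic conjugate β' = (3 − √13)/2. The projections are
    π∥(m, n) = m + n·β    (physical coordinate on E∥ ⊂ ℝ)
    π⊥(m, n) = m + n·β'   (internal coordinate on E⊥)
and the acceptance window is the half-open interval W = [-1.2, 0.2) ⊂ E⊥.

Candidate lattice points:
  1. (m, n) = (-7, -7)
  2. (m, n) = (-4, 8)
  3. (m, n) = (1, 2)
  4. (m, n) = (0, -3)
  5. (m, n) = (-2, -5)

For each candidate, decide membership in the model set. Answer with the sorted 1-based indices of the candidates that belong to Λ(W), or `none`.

5

Compute β' = (3−√13)/2 = -0.302776, so π⊥(m,n) = m -0.302776·n.
#1 (-7,-7): internal coord -7 + (-7)·β' = -4.880571; -4.880571 ∉ [-1.2, 0.2) → out
#2 (-4,8): internal coord -4 + (8)·β' = -6.422205; -6.422205 ∉ [-1.2, 0.2) → out
#3 (1,2): internal coord 1 + (2)·β' = +0.394449; +0.394449 ∉ [-1.2, 0.2) → out
#4 (0,-3): internal coord 0 + (-3)·β' = +0.908327; +0.908327 ∉ [-1.2, 0.2) → out
#5 (-2,-5): internal coord -2 + (-5)·β' = -0.486122; -0.486122 ∈ [-1.2, 0.2) → IN Λ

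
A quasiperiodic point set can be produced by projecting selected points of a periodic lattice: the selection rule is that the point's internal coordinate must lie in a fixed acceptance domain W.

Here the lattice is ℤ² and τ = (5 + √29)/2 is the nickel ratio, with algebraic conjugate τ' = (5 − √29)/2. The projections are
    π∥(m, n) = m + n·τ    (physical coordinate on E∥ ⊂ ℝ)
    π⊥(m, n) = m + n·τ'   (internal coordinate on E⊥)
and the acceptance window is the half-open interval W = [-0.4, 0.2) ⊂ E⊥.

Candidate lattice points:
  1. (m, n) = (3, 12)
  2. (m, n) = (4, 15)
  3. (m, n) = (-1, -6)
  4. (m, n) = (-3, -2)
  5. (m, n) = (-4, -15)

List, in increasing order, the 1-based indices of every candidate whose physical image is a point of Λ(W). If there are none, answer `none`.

3

Numerically τ ≈ 5.192582 and τ' = −1/τ ≈ -0.192582.
[1] lift (3,12): star map gives 0.689011; window check -0.4 ≤ 0.689011 < 0.2 is false → out
[2] lift (4,15): star map gives 1.111264; window check -0.4 ≤ 1.111264 < 0.2 is false → out
[3] lift (-1,-6): star map gives 0.155494; window check -0.4 ≤ 0.155494 < 0.2 is true → IN Λ
[4] lift (-3,-2): star map gives -2.614835; window check -0.4 ≤ -2.614835 < 0.2 is false → out
[5] lift (-4,-15): star map gives -1.111264; window check -0.4 ≤ -1.111264 < 0.2 is false → out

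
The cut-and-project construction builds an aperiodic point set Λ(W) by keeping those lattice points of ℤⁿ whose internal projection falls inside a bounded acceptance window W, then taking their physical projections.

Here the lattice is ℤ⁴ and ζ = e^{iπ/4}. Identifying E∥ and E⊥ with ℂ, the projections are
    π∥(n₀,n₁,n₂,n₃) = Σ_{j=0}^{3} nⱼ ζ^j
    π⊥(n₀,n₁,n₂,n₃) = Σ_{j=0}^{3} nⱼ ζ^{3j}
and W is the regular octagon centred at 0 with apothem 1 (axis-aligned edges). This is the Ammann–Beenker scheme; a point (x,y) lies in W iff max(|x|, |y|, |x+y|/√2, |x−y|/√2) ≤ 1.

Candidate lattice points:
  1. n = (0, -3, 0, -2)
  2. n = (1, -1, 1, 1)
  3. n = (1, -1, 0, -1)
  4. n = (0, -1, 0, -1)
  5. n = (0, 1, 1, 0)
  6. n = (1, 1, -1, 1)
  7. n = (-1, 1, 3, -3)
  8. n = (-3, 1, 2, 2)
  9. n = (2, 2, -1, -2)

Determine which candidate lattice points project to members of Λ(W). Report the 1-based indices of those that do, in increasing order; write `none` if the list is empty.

Internal map: ζ^{3j} for j=0..3 gives (1,0), (−√2/2,√2/2), (0,−1), (√2/2,√2/2).
candidate 1: n = (0, -3, 0, -2) → π⊥ ≈ (+0.7071, -3.5355); max(|x|,|y|,|x±y|/√2) = 3.5355 > 1 ⇒ ∉ W
candidate 2: n = (1, -1, 1, 1) → π⊥ ≈ (+2.4142, -1.0000); max(|x|,|y|,|x±y|/√2) = 2.4142 > 1 ⇒ ∉ W
candidate 3: n = (1, -1, 0, -1) → π⊥ ≈ (+1.0000, -1.4142); max(|x|,|y|,|x±y|/√2) = 1.7071 > 1 ⇒ ∉ W
candidate 4: n = (0, -1, 0, -1) → π⊥ ≈ (+0.0000, -1.4142); max(|x|,|y|,|x±y|/√2) = 1.4142 > 1 ⇒ ∉ W
candidate 5: n = (0, 1, 1, 0) → π⊥ ≈ (-0.7071, -0.2929); max(|x|,|y|,|x±y|/√2) = 0.7071 ≤ 1 ⇒ ∈ W
candidate 6: n = (1, 1, -1, 1) → π⊥ ≈ (+1.0000, +2.4142); max(|x|,|y|,|x±y|/√2) = 2.4142 > 1 ⇒ ∉ W
candidate 7: n = (-1, 1, 3, -3) → π⊥ ≈ (-3.8284, -4.4142); max(|x|,|y|,|x±y|/√2) = 5.8284 > 1 ⇒ ∉ W
candidate 8: n = (-3, 1, 2, 2) → π⊥ ≈ (-2.2929, +0.1213); max(|x|,|y|,|x±y|/√2) = 2.2929 > 1 ⇒ ∉ W
candidate 9: n = (2, 2, -1, -2) → π⊥ ≈ (-0.8284, +1.0000); max(|x|,|y|,|x±y|/√2) = 1.2929 > 1 ⇒ ∉ W

5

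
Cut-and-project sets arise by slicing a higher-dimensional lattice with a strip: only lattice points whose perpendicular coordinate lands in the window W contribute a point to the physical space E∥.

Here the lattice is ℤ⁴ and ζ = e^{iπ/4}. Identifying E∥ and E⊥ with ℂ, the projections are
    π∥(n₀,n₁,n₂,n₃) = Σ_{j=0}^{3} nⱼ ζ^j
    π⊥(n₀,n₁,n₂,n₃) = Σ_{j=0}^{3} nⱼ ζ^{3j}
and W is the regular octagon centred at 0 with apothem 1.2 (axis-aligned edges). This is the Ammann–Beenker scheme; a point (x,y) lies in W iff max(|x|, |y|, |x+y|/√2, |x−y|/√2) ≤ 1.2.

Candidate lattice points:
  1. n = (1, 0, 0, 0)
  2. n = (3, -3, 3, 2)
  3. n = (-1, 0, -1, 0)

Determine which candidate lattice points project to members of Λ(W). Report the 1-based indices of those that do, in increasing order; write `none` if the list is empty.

1

Internal map: ζ^{3j} for j=0..3 gives (1,0), (−√2/2,√2/2), (0,−1), (√2/2,√2/2).
#1 (1, 0, 0, 0): internal (1.000000, 0.000000); octagon support 1.000000 vs apothem 1.2 → ∈ W
#2 (3, -3, 3, 2): internal (6.535534, -3.707107); octagon support 7.242641 vs apothem 1.2 → ∉ W
#3 (-1, 0, -1, 0): internal (-1.000000, 1.000000); octagon support 1.414214 vs apothem 1.2 → ∉ W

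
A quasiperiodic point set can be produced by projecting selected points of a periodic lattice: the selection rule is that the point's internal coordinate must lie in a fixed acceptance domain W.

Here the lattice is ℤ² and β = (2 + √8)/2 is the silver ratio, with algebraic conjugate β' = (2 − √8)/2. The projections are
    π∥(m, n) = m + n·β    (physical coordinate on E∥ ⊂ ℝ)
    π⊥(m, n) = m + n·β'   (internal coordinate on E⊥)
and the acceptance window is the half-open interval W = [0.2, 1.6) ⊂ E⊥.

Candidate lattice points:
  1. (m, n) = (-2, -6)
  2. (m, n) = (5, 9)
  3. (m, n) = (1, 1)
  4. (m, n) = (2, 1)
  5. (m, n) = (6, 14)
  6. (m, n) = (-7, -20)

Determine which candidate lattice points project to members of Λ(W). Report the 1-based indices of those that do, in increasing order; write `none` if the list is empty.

1, 2, 3, 4, 5, 6

β' = (2−√8)/2 ≈ -0.414214.
#1 (-2,-6): internal coord -2 + (-6)·β' = +0.485281; +0.485281 ∈ [0.2, 1.6) → IN Λ
#2 (5,9): internal coord 5 + (9)·β' = +1.272078; +1.272078 ∈ [0.2, 1.6) → IN Λ
#3 (1,1): internal coord 1 + (1)·β' = +0.585786; +0.585786 ∈ [0.2, 1.6) → IN Λ
#4 (2,1): internal coord 2 + (1)·β' = +1.585786; +1.585786 ∈ [0.2, 1.6) → IN Λ
#5 (6,14): internal coord 6 + (14)·β' = +0.201010; +0.201010 ∈ [0.2, 1.6) → IN Λ
#6 (-7,-20): internal coord -7 + (-20)·β' = +1.284271; +1.284271 ∈ [0.2, 1.6) → IN Λ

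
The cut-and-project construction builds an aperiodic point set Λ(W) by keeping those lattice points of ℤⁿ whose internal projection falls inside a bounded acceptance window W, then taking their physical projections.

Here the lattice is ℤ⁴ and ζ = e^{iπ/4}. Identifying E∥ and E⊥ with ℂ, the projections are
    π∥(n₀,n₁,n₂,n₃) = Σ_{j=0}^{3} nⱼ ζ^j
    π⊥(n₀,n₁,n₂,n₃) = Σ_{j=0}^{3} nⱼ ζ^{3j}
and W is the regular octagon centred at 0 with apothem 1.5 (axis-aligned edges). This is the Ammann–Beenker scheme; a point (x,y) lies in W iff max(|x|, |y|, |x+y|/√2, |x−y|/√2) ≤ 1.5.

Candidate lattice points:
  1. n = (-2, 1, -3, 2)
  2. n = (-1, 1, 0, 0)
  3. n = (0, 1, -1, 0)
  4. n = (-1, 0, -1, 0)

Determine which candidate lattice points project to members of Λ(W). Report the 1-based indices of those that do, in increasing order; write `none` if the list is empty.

4

Internal map: ζ^{3j} for j=0..3 gives (1,0), (−√2/2,√2/2), (0,−1), (√2/2,√2/2).
#1 (-2, 1, -3, 2): internal (-1.292893, 5.121320); octagon support 5.121320 vs apothem 1.5 → ∉ W
#2 (-1, 1, 0, 0): internal (-1.707107, 0.707107); octagon support 1.707107 vs apothem 1.5 → ∉ W
#3 (0, 1, -1, 0): internal (-0.707107, 1.707107); octagon support 1.707107 vs apothem 1.5 → ∉ W
#4 (-1, 0, -1, 0): internal (-1.000000, 1.000000); octagon support 1.414214 vs apothem 1.5 → ∈ W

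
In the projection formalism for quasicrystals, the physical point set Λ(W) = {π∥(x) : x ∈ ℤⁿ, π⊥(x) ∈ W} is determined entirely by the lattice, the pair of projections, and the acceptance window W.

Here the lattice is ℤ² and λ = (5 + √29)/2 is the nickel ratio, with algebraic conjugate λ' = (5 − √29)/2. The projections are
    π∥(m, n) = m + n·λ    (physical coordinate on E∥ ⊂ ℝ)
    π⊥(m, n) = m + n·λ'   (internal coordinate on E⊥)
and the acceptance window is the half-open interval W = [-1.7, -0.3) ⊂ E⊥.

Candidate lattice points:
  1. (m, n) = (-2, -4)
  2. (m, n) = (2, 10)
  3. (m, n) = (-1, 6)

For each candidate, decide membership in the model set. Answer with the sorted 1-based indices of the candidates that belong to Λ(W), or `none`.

λ' = (5−√29)/2 ≈ -0.19258.
[1] lift (-2,-4): star map gives -1.22967; window check -1.7 ≤ -1.22967 < -0.3 is true → IN Λ
[2] lift (2,10): star map gives 0.07418; window check -1.7 ≤ 0.07418 < -0.3 is false → out
[3] lift (-1,6): star map gives -2.15549; window check -1.7 ≤ -2.15549 < -0.3 is false → out

1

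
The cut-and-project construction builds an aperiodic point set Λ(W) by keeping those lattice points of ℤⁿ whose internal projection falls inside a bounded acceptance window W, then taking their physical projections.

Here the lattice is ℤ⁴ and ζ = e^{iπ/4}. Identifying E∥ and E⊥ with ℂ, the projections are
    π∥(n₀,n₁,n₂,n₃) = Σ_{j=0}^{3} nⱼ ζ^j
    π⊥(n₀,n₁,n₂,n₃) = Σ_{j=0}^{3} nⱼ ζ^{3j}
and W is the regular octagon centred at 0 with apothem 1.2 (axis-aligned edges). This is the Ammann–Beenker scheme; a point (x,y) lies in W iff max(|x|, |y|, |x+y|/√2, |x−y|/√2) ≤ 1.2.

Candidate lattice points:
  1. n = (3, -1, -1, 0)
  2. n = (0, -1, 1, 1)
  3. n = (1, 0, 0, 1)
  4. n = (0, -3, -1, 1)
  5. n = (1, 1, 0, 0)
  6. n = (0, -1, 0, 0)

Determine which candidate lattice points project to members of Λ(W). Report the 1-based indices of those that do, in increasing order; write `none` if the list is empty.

Internal map: ζ^{3j} for j=0..3 gives (1,0), (−√2/2,√2/2), (0,−1), (√2/2,√2/2).
candidate 1: n = (3, -1, -1, 0) → π⊥ ≈ (+3.7071, +0.2929); max(|x|,|y|,|x±y|/√2) = 3.7071 > 1.2 ⇒ ∉ W
candidate 2: n = (0, -1, 1, 1) → π⊥ ≈ (+1.4142, -1.0000); max(|x|,|y|,|x±y|/√2) = 1.7071 > 1.2 ⇒ ∉ W
candidate 3: n = (1, 0, 0, 1) → π⊥ ≈ (+1.7071, +0.7071); max(|x|,|y|,|x±y|/√2) = 1.7071 > 1.2 ⇒ ∉ W
candidate 4: n = (0, -3, -1, 1) → π⊥ ≈ (+2.8284, -0.4142); max(|x|,|y|,|x±y|/√2) = 2.8284 > 1.2 ⇒ ∉ W
candidate 5: n = (1, 1, 0, 0) → π⊥ ≈ (+0.2929, +0.7071); max(|x|,|y|,|x±y|/√2) = 0.7071 ≤ 1.2 ⇒ ∈ W
candidate 6: n = (0, -1, 0, 0) → π⊥ ≈ (+0.7071, -0.7071); max(|x|,|y|,|x±y|/√2) = 1.0000 ≤ 1.2 ⇒ ∈ W

5, 6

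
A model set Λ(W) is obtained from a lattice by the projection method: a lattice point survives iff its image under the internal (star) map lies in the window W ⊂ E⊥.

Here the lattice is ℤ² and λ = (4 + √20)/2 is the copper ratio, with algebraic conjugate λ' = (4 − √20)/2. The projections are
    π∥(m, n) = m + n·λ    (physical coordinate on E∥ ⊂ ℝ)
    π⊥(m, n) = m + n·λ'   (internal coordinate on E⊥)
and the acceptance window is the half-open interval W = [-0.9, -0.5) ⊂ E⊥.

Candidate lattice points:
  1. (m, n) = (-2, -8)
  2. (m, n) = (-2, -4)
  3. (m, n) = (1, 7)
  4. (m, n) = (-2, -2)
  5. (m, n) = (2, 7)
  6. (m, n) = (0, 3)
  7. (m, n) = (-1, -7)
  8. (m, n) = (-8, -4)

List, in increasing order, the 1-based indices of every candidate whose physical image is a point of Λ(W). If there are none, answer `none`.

λ' = (4−√20)/2 ≈ -0.236068.
[1] lift (-2,-8): star map gives -0.111456; window check -0.9 ≤ -0.111456 < -0.5 is false → out
[2] lift (-2,-4): star map gives -1.055728; window check -0.9 ≤ -1.055728 < -0.5 is false → out
[3] lift (1,7): star map gives -0.652476; window check -0.9 ≤ -0.652476 < -0.5 is true → IN Λ
[4] lift (-2,-2): star map gives -1.527864; window check -0.9 ≤ -1.527864 < -0.5 is false → out
[5] lift (2,7): star map gives 0.347524; window check -0.9 ≤ 0.347524 < -0.5 is false → out
[6] lift (0,3): star map gives -0.708204; window check -0.9 ≤ -0.708204 < -0.5 is true → IN Λ
[7] lift (-1,-7): star map gives 0.652476; window check -0.9 ≤ 0.652476 < -0.5 is false → out
[8] lift (-8,-4): star map gives -7.055728; window check -0.9 ≤ -7.055728 < -0.5 is false → out

3, 6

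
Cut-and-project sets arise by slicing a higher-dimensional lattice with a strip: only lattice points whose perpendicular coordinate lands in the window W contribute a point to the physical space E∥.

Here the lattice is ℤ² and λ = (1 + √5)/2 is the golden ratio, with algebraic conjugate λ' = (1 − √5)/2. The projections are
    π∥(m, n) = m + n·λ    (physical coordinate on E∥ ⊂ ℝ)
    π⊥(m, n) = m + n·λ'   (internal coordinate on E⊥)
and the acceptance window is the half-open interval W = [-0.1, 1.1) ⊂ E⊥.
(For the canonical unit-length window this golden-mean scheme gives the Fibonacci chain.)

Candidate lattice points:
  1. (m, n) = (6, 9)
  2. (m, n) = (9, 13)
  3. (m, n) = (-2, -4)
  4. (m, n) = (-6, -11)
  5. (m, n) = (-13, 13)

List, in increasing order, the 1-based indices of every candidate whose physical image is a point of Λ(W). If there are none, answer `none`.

1, 2, 3, 4

λ' = (1−√5)/2 ≈ -0.61803.
#1 (6,9): internal coord 6 + (9)·λ' = +0.43769; +0.43769 ∈ [-0.1, 1.1) → IN Λ
#2 (9,13): internal coord 9 + (13)·λ' = +0.96556; +0.96556 ∈ [-0.1, 1.1) → IN Λ
#3 (-2,-4): internal coord -2 + (-4)·λ' = +0.47214; +0.47214 ∈ [-0.1, 1.1) → IN Λ
#4 (-6,-11): internal coord -6 + (-11)·λ' = +0.79837; +0.79837 ∈ [-0.1, 1.1) → IN Λ
#5 (-13,13): internal coord -13 + (13)·λ' = -21.03444; -21.03444 ∉ [-0.1, 1.1) → out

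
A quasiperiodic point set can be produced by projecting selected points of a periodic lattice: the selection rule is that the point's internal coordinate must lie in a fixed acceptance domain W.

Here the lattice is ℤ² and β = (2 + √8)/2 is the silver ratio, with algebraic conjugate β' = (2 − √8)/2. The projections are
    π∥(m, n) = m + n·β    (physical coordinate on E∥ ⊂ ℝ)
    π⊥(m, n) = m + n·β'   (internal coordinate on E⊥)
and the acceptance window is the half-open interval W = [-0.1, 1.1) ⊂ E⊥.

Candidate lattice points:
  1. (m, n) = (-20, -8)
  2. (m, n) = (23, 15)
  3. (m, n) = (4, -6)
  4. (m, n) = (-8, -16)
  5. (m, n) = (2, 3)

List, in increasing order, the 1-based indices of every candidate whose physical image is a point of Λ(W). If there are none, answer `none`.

Numerically β ≈ 2.41421 and β' = −1/β ≈ -0.41421.
[1] lift (-20,-8): star map gives -16.68629; window check -0.1 ≤ -16.68629 < 1.1 is false → out
[2] lift (23,15): star map gives 16.78680; window check -0.1 ≤ 16.78680 < 1.1 is false → out
[3] lift (4,-6): star map gives 6.48528; window check -0.1 ≤ 6.48528 < 1.1 is false → out
[4] lift (-8,-16): star map gives -1.37258; window check -0.1 ≤ -1.37258 < 1.1 is false → out
[5] lift (2,3): star map gives 0.75736; window check -0.1 ≤ 0.75736 < 1.1 is true → IN Λ

5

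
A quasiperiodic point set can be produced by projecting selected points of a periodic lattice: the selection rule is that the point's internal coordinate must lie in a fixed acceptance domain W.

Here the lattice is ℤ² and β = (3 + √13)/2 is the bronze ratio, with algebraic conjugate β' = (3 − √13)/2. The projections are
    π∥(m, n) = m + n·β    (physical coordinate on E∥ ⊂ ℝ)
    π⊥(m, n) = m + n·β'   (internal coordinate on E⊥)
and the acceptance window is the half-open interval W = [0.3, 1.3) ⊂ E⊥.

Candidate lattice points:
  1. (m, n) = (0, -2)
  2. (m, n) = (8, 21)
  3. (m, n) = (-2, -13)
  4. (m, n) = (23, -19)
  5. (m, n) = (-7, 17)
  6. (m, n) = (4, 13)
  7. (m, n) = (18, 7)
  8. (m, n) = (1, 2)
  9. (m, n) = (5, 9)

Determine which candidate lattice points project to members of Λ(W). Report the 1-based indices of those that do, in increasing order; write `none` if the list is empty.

1, 8

Compute β' = (3−√13)/2 = -0.3028, so π⊥(m,n) = m -0.3028·n.
[1] lift (0,-2): star map gives 0.6056; window check 0.3 ≤ 0.6056 < 1.3 is true → IN Λ
[2] lift (8,21): star map gives 1.6417; window check 0.3 ≤ 1.6417 < 1.3 is false → out
[3] lift (-2,-13): star map gives 1.9361; window check 0.3 ≤ 1.9361 < 1.3 is false → out
[4] lift (23,-19): star map gives 28.7527; window check 0.3 ≤ 28.7527 < 1.3 is false → out
[5] lift (-7,17): star map gives -12.1472; window check 0.3 ≤ -12.1472 < 1.3 is false → out
[6] lift (4,13): star map gives 0.0639; window check 0.3 ≤ 0.0639 < 1.3 is false → out
[7] lift (18,7): star map gives 15.8806; window check 0.3 ≤ 15.8806 < 1.3 is false → out
[8] lift (1,2): star map gives 0.3944; window check 0.3 ≤ 0.3944 < 1.3 is true → IN Λ
[9] lift (5,9): star map gives 2.2750; window check 0.3 ≤ 2.2750 < 1.3 is false → out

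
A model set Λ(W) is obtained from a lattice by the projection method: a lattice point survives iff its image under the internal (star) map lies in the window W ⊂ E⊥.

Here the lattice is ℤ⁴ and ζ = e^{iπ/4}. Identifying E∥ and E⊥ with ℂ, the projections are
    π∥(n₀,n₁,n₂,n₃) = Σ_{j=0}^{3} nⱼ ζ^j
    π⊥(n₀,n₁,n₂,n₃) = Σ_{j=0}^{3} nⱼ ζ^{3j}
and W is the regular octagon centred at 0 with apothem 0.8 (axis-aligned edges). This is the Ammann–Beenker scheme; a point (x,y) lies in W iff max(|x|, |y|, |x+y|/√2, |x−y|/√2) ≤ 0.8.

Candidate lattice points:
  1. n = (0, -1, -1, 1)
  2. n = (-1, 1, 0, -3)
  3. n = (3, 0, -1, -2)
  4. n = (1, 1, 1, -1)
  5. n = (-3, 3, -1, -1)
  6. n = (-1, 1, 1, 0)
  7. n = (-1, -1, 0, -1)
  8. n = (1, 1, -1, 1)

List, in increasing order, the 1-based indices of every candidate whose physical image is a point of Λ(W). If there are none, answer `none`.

π⊥(n) = n₀ + n₁ζ³ + n₂ζ⁶ + n₃ζ⁹ where ζ = e^{iπ/4}.
#1 (0, -1, -1, 1): internal (1.4142, 1.0000); octagon support 1.7071 vs apothem 0.8 → ∉ W
#2 (-1, 1, 0, -3): internal (-3.8284, -1.4142); octagon support 3.8284 vs apothem 0.8 → ∉ W
#3 (3, 0, -1, -2): internal (1.5858, -0.4142); octagon support 1.5858 vs apothem 0.8 → ∉ W
#4 (1, 1, 1, -1): internal (-0.4142, -1.0000); octagon support 1.0000 vs apothem 0.8 → ∉ W
#5 (-3, 3, -1, -1): internal (-5.8284, 2.4142); octagon support 5.8284 vs apothem 0.8 → ∉ W
#6 (-1, 1, 1, 0): internal (-1.7071, -0.2929); octagon support 1.7071 vs apothem 0.8 → ∉ W
#7 (-1, -1, 0, -1): internal (-1.0000, -1.4142); octagon support 1.7071 vs apothem 0.8 → ∉ W
#8 (1, 1, -1, 1): internal (1.0000, 2.4142); octagon support 2.4142 vs apothem 0.8 → ∉ W

none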